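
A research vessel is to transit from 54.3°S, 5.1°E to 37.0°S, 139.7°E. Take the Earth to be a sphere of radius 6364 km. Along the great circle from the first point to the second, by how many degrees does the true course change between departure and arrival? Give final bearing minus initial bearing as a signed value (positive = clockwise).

-119.9°

At departure: θ₁ = atan2(sin Δλ cos φ₂, cos φ₁ sin φ₂ − sin φ₁ cos φ₂ cos Δλ) = 144.82°
At arrival: θ₂ = atan2(sin Δλ cos φ₁, −cos φ₂ sin φ₁ + sin φ₂ cos φ₁ cos Δλ) = 24.90°
Δθ = θ₂ − θ₁ = -119.9°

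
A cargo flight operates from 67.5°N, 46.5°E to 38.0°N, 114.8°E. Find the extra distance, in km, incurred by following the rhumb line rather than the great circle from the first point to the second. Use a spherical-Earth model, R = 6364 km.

215 km

Great circle: cos σ = sin φ₁ sin φ₂ + cos φ₁ cos φ₂ cos Δλ,  σ = 0.8226 rad → d_gc = 5235.2 km
Rhumb line: Δψ = -0.8969, q = Δφ/Δψ = 0.5741, d_rh = R√(Δφ²+q²Δλ²) = 5449.9 km
Excess = 5449.9 − 5235.2 = 214.7 ≈ 215 km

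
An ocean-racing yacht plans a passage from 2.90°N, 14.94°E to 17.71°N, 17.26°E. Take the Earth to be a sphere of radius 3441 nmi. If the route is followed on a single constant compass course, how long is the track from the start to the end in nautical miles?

Δψ = ln[tan(π/4+φ₂/2)/tan(π/4+φ₁/2)] = +0.2635;  Δφ = +0.2585 rad,  Δλ = +0.0405 rad
q = Δφ/Δψ = 0.9809
d = R·√(Δφ² + q²Δλ²) = 3441·0.26152 = 900 nmi

900 nmi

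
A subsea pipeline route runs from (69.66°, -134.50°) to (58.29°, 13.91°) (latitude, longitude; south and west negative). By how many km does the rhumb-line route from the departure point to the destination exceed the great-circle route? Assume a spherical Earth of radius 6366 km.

1672 km

Great circle: cos σ = sin φ₁ sin φ₂ + cos φ₁ cos φ₂ cos Δλ,  σ = 0.8736 rad → d_gc = 5561.5 km
Rhumb line: Δψ = -0.4595, q = Δφ/Δψ = 0.4319, d_rh = R√(Δφ²+q²Δλ²) = 7233.2 km
Excess = 7233.2 − 5561.5 = 1671.7 ≈ 1672 km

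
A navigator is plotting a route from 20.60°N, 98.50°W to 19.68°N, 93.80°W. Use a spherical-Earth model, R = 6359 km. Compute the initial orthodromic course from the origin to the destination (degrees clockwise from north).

N = sin Δλ·cos φ₂ = +0.0772;  D = cos φ₁ sin φ₂ − sin φ₁ cos φ₂ cos Δλ = -0.0149
initial course = atan2(N, D) = 100.96°

101.0°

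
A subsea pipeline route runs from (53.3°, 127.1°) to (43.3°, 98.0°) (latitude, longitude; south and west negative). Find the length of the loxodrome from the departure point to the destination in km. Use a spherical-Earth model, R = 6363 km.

2411 km

Rhumb course C = atan2(Δλ, Δψ) with Δψ = ln[tan(π/4+φ₂/2)/tan(π/4+φ₁/2)] = -0.2635, Δλ = -0.5079 → C = 242.58°
d = R·|Δφ| / |cos C| = 6363·0.17453 / 0.46059 = 2411 km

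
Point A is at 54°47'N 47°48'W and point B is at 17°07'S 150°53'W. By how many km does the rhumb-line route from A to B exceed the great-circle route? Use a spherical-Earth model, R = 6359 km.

346 km

Great circle: cos σ = sin φ₁ sin φ₂ + cos φ₁ cos φ₂ cos Δλ,  σ = 1.9447 rad → d_gc = 12366.1 km
Rhumb line: Δψ = -1.4509, q = Δφ/Δψ = 0.8649, d_rh = R√(Δφ²+q²Δλ²) = 12711.7 km
Excess = 12711.7 − 12366.1 = 345.6 ≈ 346 km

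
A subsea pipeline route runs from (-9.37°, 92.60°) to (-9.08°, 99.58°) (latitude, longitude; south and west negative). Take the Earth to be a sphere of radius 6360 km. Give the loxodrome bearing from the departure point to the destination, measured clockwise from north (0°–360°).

Δψ = ln[tan(π/4+φ₂/2)/tan(π/4+φ₁/2)] = +0.0051
Δλ = +0.1218 rad (taken the short way round)
course = atan2(Δλ, Δψ) = 87.59°

87.6°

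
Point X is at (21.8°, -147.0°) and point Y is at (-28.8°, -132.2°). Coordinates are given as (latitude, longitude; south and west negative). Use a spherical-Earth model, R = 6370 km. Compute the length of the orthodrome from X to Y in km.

5845 km

Haversine: a = sin²(Δφ/2)+cos φ₁ cos φ₂ sin²(Δλ/2) = 0.19613;  σ = 2·atan2(√a,√(1−a))
σ = 52.574° → d = Rσ = 6370·0.91759 = 5845 km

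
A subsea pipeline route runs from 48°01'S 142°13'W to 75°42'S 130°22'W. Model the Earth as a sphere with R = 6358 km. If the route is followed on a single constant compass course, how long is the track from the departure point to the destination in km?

3124 km

Rhumb course C = atan2(Δλ, Δψ) with Δψ = ln[tan(π/4+φ₂/2)/tan(π/4+φ₁/2)] = -1.1180, Δλ = +0.2068 → C = 169.52°
d = R·|Δφ| / |cos C| = 6358·0.48317 / 0.98332 = 3124 km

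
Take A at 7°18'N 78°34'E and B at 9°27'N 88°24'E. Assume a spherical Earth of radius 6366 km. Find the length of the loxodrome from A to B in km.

Rhumb course C = atan2(Δλ, Δψ) with Δψ = ln[tan(π/4+φ₂/2)/tan(π/4+φ₁/2)] = +0.0379, Δλ = +0.1716 → C = 77.54°
d = R·|Δφ| / |cos C| = 6366·0.03752 / 0.21581 = 1107 km

1107 km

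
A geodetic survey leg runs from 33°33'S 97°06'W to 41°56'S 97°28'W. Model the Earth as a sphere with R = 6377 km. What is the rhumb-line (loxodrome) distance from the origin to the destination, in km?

Rhumb course C = atan2(Δλ, Δψ) with Δψ = ln[tan(π/4+φ₂/2)/tan(π/4+φ₁/2)] = -0.1854, Δλ = -0.0064 → C = 181.98°
d = R·|Δφ| / |cos C| = 6377·0.14632 / 0.99940 = 934 km

934 km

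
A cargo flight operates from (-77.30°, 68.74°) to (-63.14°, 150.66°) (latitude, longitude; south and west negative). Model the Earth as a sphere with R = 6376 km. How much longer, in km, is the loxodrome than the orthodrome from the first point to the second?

Great circle: cos σ = sin φ₁ sin φ₂ + cos φ₁ cos φ₂ cos Δλ,  σ = 0.4859 rad → d_gc = 3098.2 km
Rhumb line: Δψ = +0.7635, q = Δφ/Δψ = 0.3237, d_rh = R√(Δφ²+q²Δλ²) = 3345.3 km
Excess = 3345.3 − 3098.2 = 247.1 ≈ 247 km

247 km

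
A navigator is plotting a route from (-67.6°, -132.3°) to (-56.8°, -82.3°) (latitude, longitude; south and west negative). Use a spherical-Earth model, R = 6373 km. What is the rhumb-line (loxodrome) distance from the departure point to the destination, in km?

Rhumb course C = atan2(Δλ, Δψ) with Δψ = ln[tan(π/4+φ₂/2)/tan(π/4+φ₁/2)] = +0.4092, Δλ = +0.8727 → C = 64.88°
d = R·|Δφ| / |cos C| = 6373·0.18850 / 0.42453 = 2830 km

2830 km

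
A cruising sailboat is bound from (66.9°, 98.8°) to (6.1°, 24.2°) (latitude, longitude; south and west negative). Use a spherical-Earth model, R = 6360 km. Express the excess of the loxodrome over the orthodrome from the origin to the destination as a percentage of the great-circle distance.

3.3%

Great circle: σ = 1.3681 rad → d_gc = Rσ = 8700.9 km
Rhumb: Δφ = -1.0612, Δλ = -1.3020, Δψ = -1.4812, q = Δφ/Δψ = 0.7164 → d_rh = R√(Δφ²+q²Δλ²) = 8985.8 km
Excess = (8985.8 − 8700.9) / 8700.9 = 284.9 / 8700.9 = 3.27% ≈ 3.3%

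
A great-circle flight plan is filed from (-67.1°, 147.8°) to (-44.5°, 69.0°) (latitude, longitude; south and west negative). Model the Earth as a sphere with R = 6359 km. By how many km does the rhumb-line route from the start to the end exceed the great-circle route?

Great circle: cos σ = sin φ₁ sin φ₂ + cos φ₁ cos φ₂ cos Δλ,  σ = 0.7960 rad → d_gc = 5061.7 km
Rhumb line: Δψ = +0.7277, q = Δφ/Δψ = 0.5420, d_rh = R√(Δφ²+q²Δλ²) = 5363.1 km
Excess = 5363.1 − 5061.7 = 301.4 ≈ 301 km

301 km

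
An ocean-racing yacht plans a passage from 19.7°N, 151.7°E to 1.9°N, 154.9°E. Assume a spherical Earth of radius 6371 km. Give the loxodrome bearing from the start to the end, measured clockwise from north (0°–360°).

Δψ = ln[tan(π/4+φ₂/2)/tan(π/4+φ₁/2)] = -0.3176
Δλ = +0.0559 rad (taken the short way round)
course = atan2(Δλ, Δψ) = 170.03°

170.0°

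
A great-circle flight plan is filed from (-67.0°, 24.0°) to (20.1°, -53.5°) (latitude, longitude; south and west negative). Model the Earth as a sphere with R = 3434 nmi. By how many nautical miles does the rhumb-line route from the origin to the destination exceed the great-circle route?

137 nmi

Great circle: cos σ = sin φ₁ sin φ₂ + cos φ₁ cos φ₂ cos Δλ,  σ = 1.8100 rad → d_gc = 6215.5 nmi
Rhumb line: Δψ = +1.9506, q = Δφ/Δψ = 0.7794, d_rh = R√(Δφ²+q²Δλ²) = 6352.7 nmi
Excess = 6352.7 − 6215.5 = 137.2 ≈ 137 nmi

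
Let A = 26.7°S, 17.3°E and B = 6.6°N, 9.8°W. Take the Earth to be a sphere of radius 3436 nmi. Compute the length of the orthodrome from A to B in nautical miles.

Haversine: a = sin²(Δφ/2)+cos φ₁ cos φ₂ sin²(Δλ/2) = 0.13081;  σ = 2·atan2(√a,√(1−a))
σ = 42.407° → d = Rσ = 3436·0.74014 = 2543 nmi

2543 nmi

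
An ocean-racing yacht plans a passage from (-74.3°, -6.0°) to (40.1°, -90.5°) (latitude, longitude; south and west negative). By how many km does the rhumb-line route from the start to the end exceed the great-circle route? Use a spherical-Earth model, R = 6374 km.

Great circle: cos σ = sin φ₁ sin φ₂ + cos φ₁ cos φ₂ cos Δλ,  σ = 2.2146 rad → d_gc = 14116.0 km
Rhumb line: Δψ = +2.7466, q = Δφ/Δψ = 0.7270, d_rh = R√(Δφ²+q²Δλ²) = 14445.3 km
Excess = 14445.3 − 14116.0 = 329.3 ≈ 329 km

329 km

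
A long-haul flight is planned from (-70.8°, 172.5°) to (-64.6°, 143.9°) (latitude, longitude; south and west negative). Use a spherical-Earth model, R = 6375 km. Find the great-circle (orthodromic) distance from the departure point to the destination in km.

cos σ = sin φ₁ sin φ₂ + cos φ₁ cos φ₂ cos Δλ
      = sin(-70.80°)sin(-64.60°) + cos(-70.80°)cos(-64.60°)cos(-28.60°) = 0.9769
σ = 12.329° → d = Rσ = 6375·0.21518 = 1372 km

1372 km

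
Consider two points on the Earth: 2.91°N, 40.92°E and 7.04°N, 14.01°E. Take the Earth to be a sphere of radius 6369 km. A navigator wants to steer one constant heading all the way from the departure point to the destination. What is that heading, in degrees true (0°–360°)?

278.8°

Meridional parts: M(φ₁)=+0.0508, M(φ₂)=+0.1232 → ΔM = +0.0724;  Δλ = -0.4697 rad
tan C = Δλ / ΔM = -6.4898 → C = 278.76°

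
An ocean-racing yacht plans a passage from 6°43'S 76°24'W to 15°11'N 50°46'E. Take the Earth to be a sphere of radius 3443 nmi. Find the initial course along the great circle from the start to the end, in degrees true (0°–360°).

76.0°

θ = atan2( sin Δλ·cos φ₂ ,  cos φ₁ sin φ₂ − sin φ₁ cos φ₂ cos Δλ )
  = atan2(+0.7691, +0.1919) = 75.99°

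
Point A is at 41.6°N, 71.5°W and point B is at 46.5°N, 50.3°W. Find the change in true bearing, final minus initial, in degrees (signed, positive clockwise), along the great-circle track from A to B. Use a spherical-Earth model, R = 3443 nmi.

At departure: θ₁ = atan2(sin Δλ cos φ₂, cos φ₁ sin φ₂ − sin φ₁ cos φ₂ cos Δλ) = 64.95°
At arrival: θ₂ = atan2(sin Δλ cos φ₁, −cos φ₂ sin φ₁ + sin φ₂ cos φ₁ cos Δλ) = 79.79°
Δθ = θ₂ − θ₁ = +14.8°

+14.8°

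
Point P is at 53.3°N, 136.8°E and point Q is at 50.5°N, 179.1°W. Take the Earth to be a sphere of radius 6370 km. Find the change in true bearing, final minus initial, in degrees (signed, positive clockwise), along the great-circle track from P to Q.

+35.4°

Initial bearing θ₁ = atan2(sin Δλ cos φ₂, cos φ₁ sin φ₂ − sin φ₁ cos φ₂ cos Δλ) = 77.90°
Final bearing θ₂ = (initial bearing from the destination back to the start) + 180° = 113.27°
Δθ = θ₂ − θ₁ = +35.4°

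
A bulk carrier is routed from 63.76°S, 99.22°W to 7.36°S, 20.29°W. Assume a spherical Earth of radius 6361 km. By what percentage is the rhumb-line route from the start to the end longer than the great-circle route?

Great circle: σ = 1.3704 rad → d_gc = Rσ = 8716.9 km
Rhumb: Δφ = +0.9844, Δλ = +1.3776, Δψ = +1.3276, q = Δφ/Δψ = 0.7415 → d_rh = R√(Δφ²+q²Δλ²) = 9023.5 km
Excess = (9023.5 − 8716.9) / 8716.9 = 306.6 / 8716.9 = 3.52% ≈ 3.5%

3.5%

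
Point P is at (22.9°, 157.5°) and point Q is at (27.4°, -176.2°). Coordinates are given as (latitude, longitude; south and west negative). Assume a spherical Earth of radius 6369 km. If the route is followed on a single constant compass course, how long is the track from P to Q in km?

Rhumb course C = atan2(Δλ, Δψ) with Δψ = ln[tan(π/4+φ₂/2)/tan(π/4+φ₁/2)] = +0.0868, Δλ = +0.4590 → C = 79.29°
d = R·|Δφ| / |cos C| = 6369·0.07854 / 0.18580 = 2692 km

2692 km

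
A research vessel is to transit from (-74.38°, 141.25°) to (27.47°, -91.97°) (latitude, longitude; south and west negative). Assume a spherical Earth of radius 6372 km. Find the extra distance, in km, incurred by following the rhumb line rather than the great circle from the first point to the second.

1156 km

Great circle: cos σ = sin φ₁ sin φ₂ + cos φ₁ cos φ₂ cos Δλ,  σ = 2.1985 rad → d_gc = 14008.8 km
Rhumb line: Δψ = +2.4855, q = Δφ/Δψ = 0.7152, d_rh = R√(Δφ²+q²Δλ²) = 15165.2 km
Excess = 15165.2 − 14008.8 = 1156.4 ≈ 1156 km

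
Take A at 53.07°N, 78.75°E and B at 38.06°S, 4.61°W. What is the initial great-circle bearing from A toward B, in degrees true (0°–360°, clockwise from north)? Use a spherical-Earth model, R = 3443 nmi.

θ = atan2( sin Δλ·cos φ₂ ,  cos φ₁ sin φ₂ − sin φ₁ cos φ₂ cos Δλ )
  = atan2(-0.7821, -0.4432) = 240.46°

240.5°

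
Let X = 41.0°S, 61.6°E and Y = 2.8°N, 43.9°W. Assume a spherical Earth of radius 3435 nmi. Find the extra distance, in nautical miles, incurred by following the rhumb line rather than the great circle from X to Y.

Great circle: cos σ = sin φ₁ sin φ₂ + cos φ₁ cos φ₂ cos Δλ,  σ = 1.8065 rad → d_gc = 6205.21 nmi
Rhumb line: Δψ = +0.8348, q = Δφ/Δψ = 0.9158, d_rh = R√(Δφ²+q²Δλ²) = 6359.72 nmi
Excess = 6359.72 − 6205.21 = 154.51 ≈ 155 nmi

155 nmi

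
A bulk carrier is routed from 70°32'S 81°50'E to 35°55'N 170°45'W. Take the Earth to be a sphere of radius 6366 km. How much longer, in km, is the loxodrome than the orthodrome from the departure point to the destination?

556 km

Great circle: cos σ = sin φ₁ sin φ₂ + cos φ₁ cos φ₂ cos Δλ,  σ = 2.2573 rad → d_gc = 14370.2 km
Rhumb line: Δψ = +2.4355, q = Δφ/Δψ = 0.7629, d_rh = R√(Δφ²+q²Δλ²) = 14925.8 km
Excess = 14925.8 − 14370.2 = 555.6 ≈ 556 km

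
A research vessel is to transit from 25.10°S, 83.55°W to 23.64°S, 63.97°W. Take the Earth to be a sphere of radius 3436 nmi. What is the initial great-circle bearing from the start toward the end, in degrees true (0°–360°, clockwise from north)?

θ = atan2( sin Δλ·cos φ₂ ,  cos φ₁ sin φ₂ − sin φ₁ cos φ₂ cos Δλ )
  = atan2(+0.3070, +0.0030) = 89.44°

89.4°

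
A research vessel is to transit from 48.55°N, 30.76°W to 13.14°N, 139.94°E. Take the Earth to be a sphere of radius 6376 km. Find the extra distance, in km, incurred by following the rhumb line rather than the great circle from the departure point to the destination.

3231 km

Great circle: cos σ = sin φ₁ sin φ₂ + cos φ₁ cos φ₂ cos Δλ,  σ = 2.0553 rad → d_gc = 13104.6 km
Rhumb line: Δψ = -0.7405, q = Δφ/Δψ = 0.8346, d_rh = R√(Δφ²+q²Δλ²) = 16336.0 km
Excess = 16336.0 − 13104.6 = 3231.4 ≈ 3231 km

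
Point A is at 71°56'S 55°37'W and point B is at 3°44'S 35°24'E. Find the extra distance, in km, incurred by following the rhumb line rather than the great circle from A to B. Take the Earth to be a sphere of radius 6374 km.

532 km

Great circle: cos σ = sin φ₁ sin φ₂ + cos φ₁ cos φ₂ cos Δλ,  σ = 1.5144 rad → d_gc = 9652.5 km
Rhumb line: Δψ = +1.7738, q = Δφ/Δψ = 0.6711, d_rh = R√(Δφ²+q²Δλ²) = 10184.9 km
Excess = 10184.9 − 9652.5 = 532.4 ≈ 532 km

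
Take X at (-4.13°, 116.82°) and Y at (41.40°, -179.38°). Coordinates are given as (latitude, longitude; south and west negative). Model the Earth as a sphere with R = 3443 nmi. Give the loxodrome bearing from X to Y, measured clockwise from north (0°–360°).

52.1°

Meridional parts: M(φ₁)=-0.0721, M(φ₂)=+0.7951 → ΔM = +0.8673;  Δλ = +1.1135 rad
tan C = Δλ / ΔM = +1.2839 → C = 52.09°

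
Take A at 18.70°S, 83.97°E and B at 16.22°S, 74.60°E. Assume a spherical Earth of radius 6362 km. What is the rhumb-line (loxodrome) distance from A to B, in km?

Δψ = ln[tan(π/4+φ₂/2)/tan(π/4+φ₁/2)] = +0.0454;  Δφ = +0.0433 rad,  Δλ = -0.1635 rad
q = Δφ/Δψ = 0.9538
d = R·√(Δφ² + q²Δλ²) = 6362·0.16188 = 1030 km

1030 km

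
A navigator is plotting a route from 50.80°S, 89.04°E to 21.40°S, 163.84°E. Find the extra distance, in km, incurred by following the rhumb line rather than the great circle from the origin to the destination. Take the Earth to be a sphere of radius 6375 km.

208 km

Great circle: cos σ = sin φ₁ sin φ₂ + cos φ₁ cos φ₂ cos Δλ,  σ = 1.1185 rad → d_gc = 7130.3 km
Rhumb line: Δψ = +0.6501, q = Δφ/Δψ = 0.7893, d_rh = R√(Δφ²+q²Δλ²) = 7338.6 km
Excess = 7338.6 − 7130.3 = 208.3 ≈ 208 km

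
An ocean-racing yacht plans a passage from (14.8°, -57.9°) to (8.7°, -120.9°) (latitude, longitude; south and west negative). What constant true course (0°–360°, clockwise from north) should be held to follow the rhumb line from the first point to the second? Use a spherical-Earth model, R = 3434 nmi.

264.3°

Δψ = ln[tan(π/4+φ₂/2)/tan(π/4+φ₁/2)] = -0.1088
Δλ = -1.0996 rad (taken the short way round)
course = atan2(Δλ, Δψ) = 264.35°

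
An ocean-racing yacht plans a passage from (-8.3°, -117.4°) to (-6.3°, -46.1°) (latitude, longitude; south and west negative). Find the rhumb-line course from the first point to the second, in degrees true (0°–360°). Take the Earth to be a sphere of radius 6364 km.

Δψ = ln[tan(π/4+φ₂/2)/tan(π/4+φ₁/2)] = +0.0352
Δλ = +1.2444 rad (taken the short way round)
course = atan2(Δλ, Δψ) = 88.38°

88.4°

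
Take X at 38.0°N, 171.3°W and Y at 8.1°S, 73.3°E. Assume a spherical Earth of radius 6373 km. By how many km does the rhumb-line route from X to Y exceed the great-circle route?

277 km

Great circle: cos σ = sin φ₁ sin φ₂ + cos φ₁ cos φ₂ cos Δλ,  σ = 2.0058 rad → d_gc = 12782.7 km
Rhumb line: Δψ = -0.8598, q = Δφ/Δψ = 0.9358, d_rh = R√(Δφ²+q²Δλ²) = 13060.1 km
Excess = 13060.1 − 12782.7 = 277.4 ≈ 277 km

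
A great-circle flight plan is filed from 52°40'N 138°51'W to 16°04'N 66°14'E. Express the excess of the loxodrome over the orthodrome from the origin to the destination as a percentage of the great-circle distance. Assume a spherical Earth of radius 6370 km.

19.4%

Great circle: σ = 1.8836 rad → d_gc = Rσ = 11998.7 km
Rhumb: Δφ = -0.6388, Δλ = -2.7038, Δψ = -0.8010, q = Δφ/Δψ = 0.7975 → d_rh = R√(Δφ²+q²Δλ²) = 14324.8 km
Excess = (14324.8 − 11998.7) / 11998.7 = 2326.1 / 11998.7 = 19.39% ≈ 19.4%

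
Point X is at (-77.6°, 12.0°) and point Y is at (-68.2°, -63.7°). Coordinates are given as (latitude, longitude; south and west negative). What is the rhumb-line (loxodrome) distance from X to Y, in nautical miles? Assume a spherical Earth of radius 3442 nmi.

1420 nmi

Δψ = ln[tan(π/4+φ₂/2)/tan(π/4+φ₁/2)] = +0.5725;  Δφ = +0.1641 rad,  Δλ = -1.3212 rad
q = Δφ/Δψ = 0.2866
d = R·√(Δφ² + q²Δλ²) = 3442·0.41266 = 1420 nmi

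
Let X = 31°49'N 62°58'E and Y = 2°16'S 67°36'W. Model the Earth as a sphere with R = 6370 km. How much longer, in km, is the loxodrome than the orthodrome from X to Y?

416 km

Great circle: cos σ = sin φ₁ sin φ₂ + cos φ₁ cos φ₂ cos Δλ,  σ = 2.1810 rad → d_gc = 13892.9 km
Rhumb line: Δψ = -0.6258, q = Δφ/Δψ = 0.9505, d_rh = R√(Δφ²+q²Δλ²) = 14308.6 km
Excess = 14308.6 − 13892.9 = 415.7 ≈ 416 km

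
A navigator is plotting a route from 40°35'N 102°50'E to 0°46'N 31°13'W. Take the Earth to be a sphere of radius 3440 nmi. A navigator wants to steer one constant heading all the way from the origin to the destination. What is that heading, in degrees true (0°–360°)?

251.9°

Δψ = ln[tan(π/4+φ₂/2)/tan(π/4+φ₁/2)] = -0.7629
Δλ = -2.3396 rad (taken the short way round)
course = atan2(Δλ, Δψ) = 251.94°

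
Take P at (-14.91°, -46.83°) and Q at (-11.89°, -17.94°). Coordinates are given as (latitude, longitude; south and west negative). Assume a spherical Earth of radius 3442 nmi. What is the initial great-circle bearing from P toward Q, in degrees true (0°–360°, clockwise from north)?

87.4°

N = sin Δλ·cos φ₂ = +0.4728;  D = cos φ₁ sin φ₂ − sin φ₁ cos φ₂ cos Δλ = +0.0214
initial course = atan2(N, D) = 87.41°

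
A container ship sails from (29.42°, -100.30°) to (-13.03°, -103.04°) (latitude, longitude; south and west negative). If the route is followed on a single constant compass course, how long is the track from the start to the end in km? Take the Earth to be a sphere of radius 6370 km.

Rhumb course C = atan2(Δλ, Δψ) with Δψ = ln[tan(π/4+φ₂/2)/tan(π/4+φ₁/2)] = -0.7671, Δλ = -0.0478 → C = 183.57°
d = R·|Δφ| / |cos C| = 6370·0.74089 / 0.99806 = 4729 km

4729 km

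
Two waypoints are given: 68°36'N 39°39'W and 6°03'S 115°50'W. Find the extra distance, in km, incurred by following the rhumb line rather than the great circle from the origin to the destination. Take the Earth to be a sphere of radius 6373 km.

Great circle: cos σ = sin φ₁ sin φ₂ + cos φ₁ cos φ₂ cos Δλ,  σ = 1.5823 rad → d_gc = 10083.8 km
Rhumb line: Δψ = -1.7721, q = Δφ/Δψ = 0.7352, d_rh = R√(Δφ²+q²Δλ²) = 10380.9 km
Excess = 10380.9 − 10083.8 = 297.1 ≈ 297 km

297 km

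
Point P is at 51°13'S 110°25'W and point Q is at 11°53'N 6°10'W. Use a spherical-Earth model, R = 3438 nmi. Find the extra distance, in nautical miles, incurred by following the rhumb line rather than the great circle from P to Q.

186 nmi

Great circle: cos σ = sin φ₁ sin φ₂ + cos φ₁ cos φ₂ cos Δλ,  σ = 1.8875 rad → d_gc = 6489.1 nmi
Rhumb line: Δψ = +1.2531, q = Δφ/Δψ = 0.8789, d_rh = R√(Δφ²+q²Δλ²) = 6675.5 nmi
Excess = 6675.5 − 6489.1 = 186.4 ≈ 186 nmi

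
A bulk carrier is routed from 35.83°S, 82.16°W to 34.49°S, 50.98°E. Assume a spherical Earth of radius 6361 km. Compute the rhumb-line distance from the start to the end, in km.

12085 km

Δψ = ln[tan(π/4+φ₂/2)/tan(π/4+φ₁/2)] = +0.0286;  Δφ = +0.0234 rad,  Δλ = +2.3237 rad
q = Δφ/Δψ = 0.8175
d = R·√(Δφ² + q²Δλ²) = 6361·1.89982 = 12085 km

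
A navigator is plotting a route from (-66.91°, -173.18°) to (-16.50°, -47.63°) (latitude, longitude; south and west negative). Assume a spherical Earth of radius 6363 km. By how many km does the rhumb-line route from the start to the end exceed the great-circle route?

Great circle: cos σ = sin φ₁ sin φ₂ + cos φ₁ cos φ₂ cos Δλ,  σ = 1.5281 rad → d_gc = 9723.6 km
Rhumb line: Δψ = +1.2963, q = Δφ/Δψ = 0.6787, d_rh = R√(Δφ²+q²Δλ²) = 10995.5 km
Excess = 10995.5 − 9723.6 = 1271.9 ≈ 1272 km

1272 km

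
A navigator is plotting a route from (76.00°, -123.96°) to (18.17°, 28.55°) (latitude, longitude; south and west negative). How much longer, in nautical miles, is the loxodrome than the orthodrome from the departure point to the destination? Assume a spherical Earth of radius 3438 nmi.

1195 nmi

Great circle: cos σ = sin φ₁ sin φ₂ + cos φ₁ cos φ₂ cos Δλ,  σ = 1.4720 rad → d_gc = 5060.6 nmi
Rhumb line: Δψ = -1.7747, q = Δφ/Δψ = 0.5687, d_rh = R√(Δφ²+q²Δλ²) = 6255.2 nmi
Excess = 6255.2 − 5060.6 = 1194.6 ≈ 1195 nmi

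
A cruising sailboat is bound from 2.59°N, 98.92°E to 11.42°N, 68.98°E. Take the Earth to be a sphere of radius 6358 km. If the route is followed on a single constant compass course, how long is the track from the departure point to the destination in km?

Δψ = ln[tan(π/4+φ₂/2)/tan(π/4+φ₁/2)] = +0.1554;  Δφ = +0.1541 rad,  Δλ = -0.5226 rad
q = Δφ/Δψ = 0.9915
d = R·√(Δφ² + q²Δλ²) = 6358·0.54056 = 3437 km

3437 km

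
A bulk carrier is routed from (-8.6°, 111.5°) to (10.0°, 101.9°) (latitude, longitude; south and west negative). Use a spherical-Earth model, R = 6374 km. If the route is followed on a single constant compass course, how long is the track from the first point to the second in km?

2326 km

Δψ = ln[tan(π/4+φ₂/2)/tan(π/4+φ₁/2)] = +0.3261;  Δφ = +0.3246 rad,  Δλ = -0.1676 rad
q = Δφ/Δψ = 0.9955
d = R·√(Δφ² + q²Δλ²) = 6374·0.36498 = 2326 km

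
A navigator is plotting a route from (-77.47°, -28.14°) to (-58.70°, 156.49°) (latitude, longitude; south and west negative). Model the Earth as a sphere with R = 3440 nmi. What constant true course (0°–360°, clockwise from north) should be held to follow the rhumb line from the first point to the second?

Δψ = ln[tan(π/4+φ₂/2)/tan(π/4+φ₁/2)] = +0.9368
Δλ = -3.0608 rad (taken the short way round)
course = atan2(Δλ, Δψ) = 287.02°

287.0°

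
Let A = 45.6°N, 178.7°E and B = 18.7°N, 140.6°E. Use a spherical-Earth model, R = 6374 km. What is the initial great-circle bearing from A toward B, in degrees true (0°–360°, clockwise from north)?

N = sin Δλ·cos φ₂ = -0.5845;  D = cos φ₁ sin φ₂ − sin φ₁ cos φ₂ cos Δλ = -0.3082
initial course = atan2(N, D) = 242.19°

242.2°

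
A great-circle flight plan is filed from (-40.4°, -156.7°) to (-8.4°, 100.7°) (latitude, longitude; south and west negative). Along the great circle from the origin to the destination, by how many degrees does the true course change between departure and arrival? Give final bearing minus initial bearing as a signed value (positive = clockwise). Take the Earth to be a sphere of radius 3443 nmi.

+56.4°

At departure: θ₁ = atan2(sin Δλ cos φ₂, cos φ₁ sin φ₂ − sin φ₁ cos φ₂ cos Δλ) = 255.42°
At arrival: θ₂ = atan2(sin Δλ cos φ₁, −cos φ₂ sin φ₁ + sin φ₂ cos φ₁ cos Δλ) = 311.84°
Δθ = θ₂ − θ₁ = +56.4°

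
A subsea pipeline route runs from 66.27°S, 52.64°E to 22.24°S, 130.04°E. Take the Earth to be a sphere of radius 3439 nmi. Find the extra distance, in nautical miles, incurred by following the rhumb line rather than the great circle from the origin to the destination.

Great circle: cos σ = sin φ₁ sin φ₂ + cos φ₁ cos φ₂ cos Δλ,  σ = 1.1288 rad → d_gc = 3882.0 nmi
Rhumb line: Δψ = +1.1619, q = Δφ/Δψ = 0.6614, d_rh = R√(Δφ²+q²Δλ²) = 4052.8 nmi
Excess = 4052.8 − 3882.0 = 170.8 ≈ 171 nmi

171 nmi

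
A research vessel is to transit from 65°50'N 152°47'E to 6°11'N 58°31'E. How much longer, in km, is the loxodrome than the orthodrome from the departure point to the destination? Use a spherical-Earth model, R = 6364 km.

523 km

Great circle: cos σ = sin φ₁ sin φ₂ + cos φ₁ cos φ₂ cos Δλ,  σ = 1.5028 rad → d_gc = 9563.5 km
Rhumb line: Δψ = -1.4333, q = Δφ/Δψ = 0.7264, d_rh = R√(Δφ²+q²Δλ²) = 10086.6 km
Excess = 10086.6 − 9563.5 = 523.1 ≈ 523 km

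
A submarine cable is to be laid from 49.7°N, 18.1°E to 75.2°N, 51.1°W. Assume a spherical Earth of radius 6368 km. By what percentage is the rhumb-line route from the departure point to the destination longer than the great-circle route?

5.0%

Great circle: σ = 0.6501 rad → d_gc = Rσ = 4139.7 km
Rhumb: Δφ = +0.4451, Δλ = -1.2078, Δψ = +1.0386, q = Δφ/Δψ = 0.4285 → d_rh = R√(Δφ²+q²Δλ²) = 4346.8 km
Excess = (4346.8 − 4139.7) / 4139.7 = 207.1 / 4139.7 = 5.00% ≈ 5.0%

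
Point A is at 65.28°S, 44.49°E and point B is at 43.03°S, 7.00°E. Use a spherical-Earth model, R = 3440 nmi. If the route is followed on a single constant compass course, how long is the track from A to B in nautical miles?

Δψ = ln[tan(π/4+φ₂/2)/tan(π/4+φ₁/2)] = +0.6845;  Δφ = +0.3883 rad,  Δλ = -0.6543 rad
q = Δφ/Δψ = 0.5673
d = R·√(Δφ² + q²Δλ²) = 3440·0.53721 = 1848 nmi

1848 nmi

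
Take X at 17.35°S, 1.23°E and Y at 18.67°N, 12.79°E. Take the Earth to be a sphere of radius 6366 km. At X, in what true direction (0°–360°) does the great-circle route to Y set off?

18.1°

θ = atan2( sin Δλ·cos φ₂ ,  cos φ₁ sin φ₂ − sin φ₁ cos φ₂ cos Δλ )
  = atan2(+0.1898, +0.5823) = 18.06°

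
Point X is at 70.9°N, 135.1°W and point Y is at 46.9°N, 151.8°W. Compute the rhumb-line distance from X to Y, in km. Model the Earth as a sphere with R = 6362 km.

2816 km

Rhumb course C = atan2(Δλ, Δψ) with Δψ = ln[tan(π/4+φ₂/2)/tan(π/4+φ₁/2)] = -0.8533, Δλ = -0.2915 → C = 198.86°
d = R·|Δφ| / |cos C| = 6362·0.41888 / 0.94632 = 2816 km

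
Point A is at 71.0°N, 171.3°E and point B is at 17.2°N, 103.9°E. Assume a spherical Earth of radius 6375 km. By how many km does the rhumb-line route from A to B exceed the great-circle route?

Great circle: cos σ = sin φ₁ sin φ₂ + cos φ₁ cos φ₂ cos Δλ,  σ = 1.1602 rad → d_gc = 7396.6 km
Rhumb line: Δψ = -1.4829, q = Δφ/Δψ = 0.6332, d_rh = R√(Δφ²+q²Δλ²) = 7640.8 km
Excess = 7640.8 − 7396.6 = 244.2 ≈ 244 km

244 km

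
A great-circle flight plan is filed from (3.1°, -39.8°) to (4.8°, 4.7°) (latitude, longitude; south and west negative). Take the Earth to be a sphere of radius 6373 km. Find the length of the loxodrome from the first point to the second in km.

4941 km

Δψ = ln[tan(π/4+φ₂/2)/tan(π/4+φ₁/2)] = +0.0297;  Δφ = +0.0297 rad,  Δλ = +0.7767 rad
q = Δφ/Δψ = 0.9976
d = R·√(Δφ² + q²Δλ²) = 6373·0.77537 = 4941 km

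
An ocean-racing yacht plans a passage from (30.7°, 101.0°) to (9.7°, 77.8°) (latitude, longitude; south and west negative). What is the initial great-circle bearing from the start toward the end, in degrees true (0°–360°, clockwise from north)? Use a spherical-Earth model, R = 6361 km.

230.7°

N = sin Δλ·cos φ₂ = -0.3883;  D = cos φ₁ sin φ₂ − sin φ₁ cos φ₂ cos Δλ = -0.3177
initial course = atan2(N, D) = 230.71°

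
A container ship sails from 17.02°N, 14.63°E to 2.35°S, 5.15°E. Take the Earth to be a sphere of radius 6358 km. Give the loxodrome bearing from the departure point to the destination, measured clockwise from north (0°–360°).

Meridional parts: M(φ₁)=+0.3015, M(φ₂)=-0.0410 → ΔM = -0.3425;  Δλ = -0.1655 rad
tan C = Δλ / ΔM = +0.4830 → C = 205.78°

205.8°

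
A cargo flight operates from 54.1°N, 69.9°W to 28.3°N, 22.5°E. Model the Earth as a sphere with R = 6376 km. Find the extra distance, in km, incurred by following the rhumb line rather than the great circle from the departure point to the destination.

443 km

Great circle: cos σ = sin φ₁ sin φ₂ + cos φ₁ cos φ₂ cos Δλ,  σ = 1.1999 rad → d_gc = 7650.8 km
Rhumb line: Δψ = -0.6118, q = Δφ/Δψ = 0.7360, d_rh = R√(Δφ²+q²Δλ²) = 8094.1 km
Excess = 8094.1 − 7650.8 = 443.3 ≈ 443 km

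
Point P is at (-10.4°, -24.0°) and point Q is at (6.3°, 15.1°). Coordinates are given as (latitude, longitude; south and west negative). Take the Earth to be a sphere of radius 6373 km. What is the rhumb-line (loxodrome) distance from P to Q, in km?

Rhumb course C = atan2(Δλ, Δψ) with Δψ = ln[tan(π/4+φ₂/2)/tan(π/4+φ₁/2)] = +0.2927, Δλ = +0.6824 → C = 66.79°
d = R·|Δφ| / |cos C| = 6373·0.29147 / 0.39418 = 4712 km

4712 km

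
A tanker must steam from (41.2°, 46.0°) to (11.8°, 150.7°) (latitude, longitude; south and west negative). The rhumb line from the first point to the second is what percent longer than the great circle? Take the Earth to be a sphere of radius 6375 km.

Great circle: σ = 1.6230 rad → d_gc = Rσ = 10346.7 km
Rhumb: Δφ = -0.5131, Δλ = +1.8274, Δψ = -0.5831, q = Δφ/Δψ = 0.8800 → d_rh = R√(Δφ²+q²Δλ²) = 10761.1 km
Excess = (10761.1 − 10346.7) / 10346.7 = 414.4 / 10346.7 = 4.01% ≈ 4.0%

4.0%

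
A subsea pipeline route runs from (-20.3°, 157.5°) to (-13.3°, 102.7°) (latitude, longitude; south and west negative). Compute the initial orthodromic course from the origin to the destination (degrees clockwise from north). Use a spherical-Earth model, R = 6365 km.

N = sin Δλ·cos φ₂ = -0.7952;  D = cos φ₁ sin φ₂ − sin φ₁ cos φ₂ cos Δλ = -0.0211
initial course = atan2(N, D) = 268.48°

268.5°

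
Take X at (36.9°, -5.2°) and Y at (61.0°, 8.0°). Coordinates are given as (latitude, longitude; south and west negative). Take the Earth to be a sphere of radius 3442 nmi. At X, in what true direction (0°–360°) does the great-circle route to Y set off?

14.9°

N = sin Δλ·cos φ₂ = +0.1107;  D = cos φ₁ sin φ₂ − sin φ₁ cos φ₂ cos Δλ = +0.4160
initial course = atan2(N, D) = 14.90°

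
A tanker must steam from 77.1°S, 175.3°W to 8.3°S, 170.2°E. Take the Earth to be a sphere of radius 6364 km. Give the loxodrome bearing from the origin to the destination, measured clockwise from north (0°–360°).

352.9°

Δψ = ln[tan(π/4+φ₂/2)/tan(π/4+φ₁/2)] = +2.0345
Δλ = -0.2531 rad (taken the short way round)
course = atan2(Δλ, Δψ) = 352.91°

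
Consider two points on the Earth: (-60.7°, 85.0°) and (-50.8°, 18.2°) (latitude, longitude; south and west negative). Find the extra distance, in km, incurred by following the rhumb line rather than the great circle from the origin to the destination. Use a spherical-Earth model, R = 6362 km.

Great circle: cos σ = sin φ₁ sin φ₂ + cos φ₁ cos φ₂ cos Δλ,  σ = 0.6474 rad → d_gc = 4118.8 km
Rhumb line: Δψ = +0.3091, q = Δφ/Δψ = 0.5591, d_rh = R√(Δφ²+q²Δλ²) = 4290.0 km
Excess = 4290.0 − 4118.8 = 171.2 ≈ 171 km

171 km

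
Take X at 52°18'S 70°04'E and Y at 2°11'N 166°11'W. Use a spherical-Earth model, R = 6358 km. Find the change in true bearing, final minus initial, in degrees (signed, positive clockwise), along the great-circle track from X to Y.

-83.4°

At departure: θ₁ = atan2(sin Δλ cos φ₂, cos φ₁ sin φ₂ − sin φ₁ cos φ₂ cos Δλ) = 116.59°
At arrival: θ₂ = atan2(sin Δλ cos φ₁, −cos φ₂ sin φ₁ + sin φ₂ cos φ₁ cos Δλ) = 33.18°
Δθ = θ₂ − θ₁ = -83.4°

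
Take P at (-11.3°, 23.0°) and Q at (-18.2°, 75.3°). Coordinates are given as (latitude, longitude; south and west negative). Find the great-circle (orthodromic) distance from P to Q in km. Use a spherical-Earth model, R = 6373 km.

cos σ = sin φ₁ sin φ₂ + cos φ₁ cos φ₂ cos Δλ
      = sin(-11.30°)sin(-18.20°) + cos(-11.30°)cos(-18.20°)cos(52.30°) = 0.6309
σ = 50.885° → d = Rσ = 6373·0.88812 = 5660 km

5660 km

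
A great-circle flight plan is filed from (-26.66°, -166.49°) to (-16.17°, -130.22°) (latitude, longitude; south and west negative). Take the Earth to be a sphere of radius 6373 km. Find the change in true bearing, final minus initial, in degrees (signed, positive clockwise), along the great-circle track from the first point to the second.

At departure: θ₁ = atan2(sin Δλ cos φ₂, cos φ₁ sin φ₂ − sin φ₁ cos φ₂ cos Δλ) = 80.16°
At arrival: θ₂ = atan2(sin Δλ cos φ₁, −cos φ₂ sin φ₁ + sin φ₂ cos φ₁ cos Δλ) = 66.46°
Δθ = θ₂ − θ₁ = -13.7°

-13.7°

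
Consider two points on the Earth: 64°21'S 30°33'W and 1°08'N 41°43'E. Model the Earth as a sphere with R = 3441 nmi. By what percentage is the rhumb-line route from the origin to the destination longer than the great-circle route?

2.5%

Great circle: σ = 1.4566 rad → d_gc = Rσ = 5012.0 nmi
Rhumb: Δφ = +1.1429, Δλ = +1.2613, Δψ = +1.4997, q = Δφ/Δψ = 0.7621 → d_rh = R√(Δφ²+q²Δλ²) = 5138.7 nmi
Excess = (5138.7 − 5012.0) / 5012.0 = 126.7 / 5012.0 = 2.53% ≈ 2.5%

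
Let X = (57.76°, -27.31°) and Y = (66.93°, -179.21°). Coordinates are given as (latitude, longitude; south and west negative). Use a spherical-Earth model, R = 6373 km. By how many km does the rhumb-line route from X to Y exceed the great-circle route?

1880 km

Great circle: cos σ = sin φ₁ sin φ₂ + cos φ₁ cos φ₂ cos Δλ,  σ = 0.9351 rad → d_gc = 5959.1 km
Rhumb line: Δψ = +0.3479, q = Δφ/Δψ = 0.4600, d_rh = R√(Δφ²+q²Δλ²) = 7838.9 km
Excess = 7838.9 − 5959.1 = 1879.8 ≈ 1880 km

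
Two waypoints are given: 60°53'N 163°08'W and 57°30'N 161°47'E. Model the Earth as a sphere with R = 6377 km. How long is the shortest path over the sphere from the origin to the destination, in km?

Haversine: a = sin²(Δφ/2)+cos φ₁ cos φ₂ sin²(Δλ/2) = 0.02462;  σ = 2·atan2(√a,√(1−a))
σ = 18.055° → d = Rσ = 6377·0.31513 = 2010 km

2010 km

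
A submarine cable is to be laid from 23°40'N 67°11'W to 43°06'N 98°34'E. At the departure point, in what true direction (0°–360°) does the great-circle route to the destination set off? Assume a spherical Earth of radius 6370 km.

N = sin Δλ·cos φ₂ = +0.1797;  D = cos φ₁ sin φ₂ − sin φ₁ cos φ₂ cos Δλ = +0.9099
initial course = atan2(N, D) = 11.17°

11.2°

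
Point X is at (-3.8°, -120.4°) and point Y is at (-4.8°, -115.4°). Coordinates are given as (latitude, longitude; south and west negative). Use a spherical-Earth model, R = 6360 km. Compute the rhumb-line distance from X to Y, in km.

Δψ = ln[tan(π/4+φ₂/2)/tan(π/4+φ₁/2)] = -0.0175;  Δφ = -0.0175 rad,  Δλ = +0.0873 rad
q = Δφ/Δψ = 0.9972
d = R·√(Δφ² + q²Δλ²) = 6360·0.08875 = 564 km

564 km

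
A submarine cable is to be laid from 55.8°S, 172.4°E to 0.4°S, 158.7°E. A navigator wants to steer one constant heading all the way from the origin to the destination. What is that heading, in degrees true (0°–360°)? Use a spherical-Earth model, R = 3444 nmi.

348.5°

Meridional parts: M(φ₁)=-1.1788, M(φ₂)=-0.0070 → ΔM = +1.1718;  Δλ = -0.2391 rad
tan C = Δλ / ΔM = -0.2040 → C = 348.47°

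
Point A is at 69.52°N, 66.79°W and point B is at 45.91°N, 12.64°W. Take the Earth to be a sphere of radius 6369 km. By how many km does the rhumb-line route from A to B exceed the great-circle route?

109 km

Great circle: cos σ = sin φ₁ sin φ₂ + cos φ₁ cos φ₂ cos Δλ,  σ = 0.6173 rad → d_gc = 3931.8 km
Rhumb line: Δψ = -0.8072, q = Δφ/Δψ = 0.5105, d_rh = R√(Δφ²+q²Δλ²) = 4041.1 km
Excess = 4041.1 − 3931.8 = 109.3 ≈ 109 km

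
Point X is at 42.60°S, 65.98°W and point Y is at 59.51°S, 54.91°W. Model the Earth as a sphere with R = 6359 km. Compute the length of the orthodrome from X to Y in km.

2023 km

cos σ = sin φ₁ sin φ₂ + cos φ₁ cos φ₂ cos Δλ
      = sin(-42.60°)sin(-59.51°) + cos(-42.60°)cos(-59.51°)cos(11.07°) = 0.9498
σ = 18.229° → d = Rσ = 6359·0.31816 = 2023 km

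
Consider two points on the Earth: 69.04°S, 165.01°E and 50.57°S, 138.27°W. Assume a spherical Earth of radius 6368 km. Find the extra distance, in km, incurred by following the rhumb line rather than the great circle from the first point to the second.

Great circle: cos σ = sin φ₁ sin φ₂ + cos φ₁ cos φ₂ cos Δλ,  σ = 0.5624 rad → d_gc = 3581.5 km
Rhumb line: Δψ = +0.6613, q = Δφ/Δψ = 0.4875, d_rh = R√(Δφ²+q²Δλ²) = 3695.7 km
Excess = 3695.7 − 3581.5 = 114.2 ≈ 114 km

114 km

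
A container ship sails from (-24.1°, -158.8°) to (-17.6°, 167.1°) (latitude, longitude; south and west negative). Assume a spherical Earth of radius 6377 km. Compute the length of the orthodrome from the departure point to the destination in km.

3610 km

cos σ = sin φ₁ sin φ₂ + cos φ₁ cos φ₂ cos Δλ
      = sin(-24.10°)sin(-17.60°) + cos(-24.10°)cos(-17.60°)cos(-34.10°) = 0.8440
σ = 32.439° → d = Rσ = 6377·0.56616 = 3610 km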